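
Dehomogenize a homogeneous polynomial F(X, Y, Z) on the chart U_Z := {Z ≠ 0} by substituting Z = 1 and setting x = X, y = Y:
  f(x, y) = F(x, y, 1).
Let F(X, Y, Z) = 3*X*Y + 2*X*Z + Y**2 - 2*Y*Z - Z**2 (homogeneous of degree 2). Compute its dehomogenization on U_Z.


f(x, y) = 3*x*y + 2*x + y**2 - 2*y - 1

On U_Z we set Z = 1. Each monomial c·X^i·Y^j·Z^k in F becomes c·x^i·y^j·1^k = c·x^i·y^j.
Substituting Z = 1: F(X, Y, 1) = 3*x*y + 2*x + y**2 - 2*y - 1.
Note: deg(f) ≤ deg(F) = 2; strict inequality happens when F is divisible by Z (lost terms).


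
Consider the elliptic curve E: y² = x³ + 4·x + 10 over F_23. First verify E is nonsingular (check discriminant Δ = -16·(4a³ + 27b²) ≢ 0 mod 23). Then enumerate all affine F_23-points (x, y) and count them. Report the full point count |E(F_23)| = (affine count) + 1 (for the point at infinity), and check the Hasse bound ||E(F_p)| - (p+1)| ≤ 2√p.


Affine points = {(2, 7), (2, 16), (3, 7), (3, 16), (7, 6), (7, 17), (8, 5), (8, 18), (9, 4), (9, 19), (14, 2), (14, 21), (15, 8), (15, 15), (17, 0), (18, 7), (18, 16)}; affine count = 17; |E(F_23)| = 18.

Discriminant check: Δ ∝ 4a³ + 27b² = 4·4³ + 27·10² = 4·64 + 27·100 ≡ 12 (mod 23). Nonzero ⇒ E is nonsingular.
For each x ∈ F_23, compute rhs = x³ + 4·x + 10 mod 23, then count y ∈ F_23 with y² ≡ rhs.
  x = 0: rhs = 10, matching y values: none (0 points).
  x = 1: rhs = 15, matching y values: none (0 points).
  x = 2: rhs = 3, matching y values: 7, 16 (2 points).
  x = 3: rhs = 3, matching y values: 7, 16 (2 points).
  x = 4: rhs = 21, matching y values: none (0 points).
  x = 5: rhs = 17, matching y values: none (0 points).
  x = 6: rhs = 20, matching y values: none (0 points).
  x = 7: rhs = 13, matching y values: 6, 17 (2 points).
  x = 8: rhs = 2, matching y values: 5, 18 (2 points).
  x = 9: rhs = 16, matching y values: 4, 19 (2 points).
  x = 10: rhs = 15, matching y values: none (0 points).
  x = 11: rhs = 5, matching y values: none (0 points).
  x = 12: rhs = 15, matching y values: none (0 points).
  x = 13: rhs = 5, matching y values: none (0 points).
  x = 14: rhs = 4, matching y values: 2, 21 (2 points).
  x = 15: rhs = 18, matching y values: 8, 15 (2 points).
  x = 16: rhs = 7, matching y values: none (0 points).
  x = 17: rhs = 0, matching y values: 0 (1 points).
  x = 18: rhs = 3, matching y values: 7, 16 (2 points).
  x = 19: rhs = 22, matching y values: none (0 points).
  x = 20: rhs = 17, matching y values: none (0 points).
  x = 21: rhs = 17, matching y values: none (0 points).
  x = 22: rhs = 5, matching y values: none (0 points).
Total affine count: 17.
Full point count |E(F_23)| = 17 + 1 = 18.
Hasse bound: |18 − (23+1)| = |-6| = 6 ≤ 2√23 ≈ 9.5917 ✓.


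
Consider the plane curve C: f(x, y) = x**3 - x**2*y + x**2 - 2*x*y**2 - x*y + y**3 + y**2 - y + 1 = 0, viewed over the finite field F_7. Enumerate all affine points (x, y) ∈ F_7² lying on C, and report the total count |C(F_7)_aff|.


Affine F_7-points: {(0, 4), (1, 1), (2, 5), (3, 5), (5, 1), (6, 5)}; count = 6.

For each of the 49 pairs (x, y) ∈ F_7², evaluate f(x, y) mod 7. Record the zeros.
  x = 0: [0↦1, 1↦2, 2↦4, 3↦6, 4↦0, 5↦6, 6↦2]  zeros at y ∈ {4}
  x = 1: [0↦3, 1↦0, 2↦1, 3↦5, 4↦4, 5↦4, 6↦4]  zeros at y ∈ {1}
  x = 2: [0↦6, 1↦4, 2↦2, 3↦6, 4↦1, 5↦0, 6↦2]  zeros at y ∈ {5}
  x = 3: [0↦2, 1↦6, 2↦6, 3↦1, 4↦4, 5↦0, 6↦2]  zeros at y ∈ {5}
  x = 4: [0↦4, 1↦5, 2↦5, 3↦3, 4↦5, 5↦3, 6↦3]  zeros at y ∈ ∅
  x = 5: [0↦4, 1↦0, 2↦5, 3↦4, 4↦3, 5↦1, 6↦4]  zeros at y ∈ {1}
  x = 6: [0↦1, 1↦4, 2↦5, 3↦3, 4↦4, 5↦0, 6↦4]  zeros at y ∈ {5}
Collecting zeros: affine points = {(0, 4), (1, 1), (2, 5), (3, 5), (5, 1), (6, 5)}.
Total count |C(F_7)_aff| = 6.


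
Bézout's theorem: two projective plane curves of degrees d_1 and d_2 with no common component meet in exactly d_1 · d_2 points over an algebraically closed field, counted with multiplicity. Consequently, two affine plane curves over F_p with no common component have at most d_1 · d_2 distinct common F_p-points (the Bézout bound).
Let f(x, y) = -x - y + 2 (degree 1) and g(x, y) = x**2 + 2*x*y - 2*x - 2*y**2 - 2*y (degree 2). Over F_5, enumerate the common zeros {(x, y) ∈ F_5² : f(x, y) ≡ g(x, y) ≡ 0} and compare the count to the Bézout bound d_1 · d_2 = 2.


Common zeros: {(2, 0)}; count = 1; Bézout bound = 2.

deg(f) = 1, deg(g) = 2, so Bézout bound = 2.
Scan x ∈ F_5. For each x, list the y ∈ F_5 with f(x, y) ≡ 0 and those with g(x, y) ≡ 0 (mod 5); the common zeros in that column are the intersection.
  x = 0: f ≡ 0 at y ∈ {2}; g ≡ 0 at y ∈ {0, 4}; common: ∅.
  x = 1: f ≡ 0 at y ∈ {1}; g ≡ 0 at y ∈ ∅; common: ∅.
  x = 2: f ≡ 0 at y ∈ {0}; g ≡ 0 at y ∈ {0, 1}; common: {0}.
  x = 3: f ≡ 0 at y ∈ {4}; g ≡ 0 at y ∈ {1}; common: ∅.
  x = 4: f ≡ 0 at y ∈ {3}; g ≡ 0 at y ∈ {4}; common: ∅.
Collecting: common zeros = {(2, 0)}, so the count is 1.
Comparison with the Bézout bound: 1 ≤ 2 = deg(f)·deg(g), as expected for curves with no common component (the affine F_5-count falls short of the bound because intersections may lie at infinity, over extension fields, or carry multiplicity).


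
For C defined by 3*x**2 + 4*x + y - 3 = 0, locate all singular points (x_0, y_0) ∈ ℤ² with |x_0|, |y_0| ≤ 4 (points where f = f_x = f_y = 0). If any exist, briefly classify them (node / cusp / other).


No singular points in the scanned grid; C is smooth there.

Compute partial derivatives:
  f_x = 6*x + 4.
  f_y = 1.
f_y = 1 is a nonzero constant, so f_y never vanishes: no point (x, y) can satisfy f = f_x = f_y = 0. In particular no (x, y) ∈ {−4, ..., 4}² is singular; the curve is smooth.


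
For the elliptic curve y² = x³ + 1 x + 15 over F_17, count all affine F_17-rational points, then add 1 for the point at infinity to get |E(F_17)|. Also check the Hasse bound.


Affine points = {(0, 7), (0, 10), (1, 0), (2, 5), (2, 12), (4, 7), (4, 10), (5, 3), (5, 14), (6, 4), (6, 13), (7, 5), (7, 12), (8, 5), (8, 12), (12, 2), (12, 15), (13, 7), (13, 10), (14, 6), (14, 11), (16, 8), (16, 9)}; affine count = 23; |E(F_17)| = 24.

Discriminant check: Δ ∝ 4a³ + 27b² = 4·1³ + 27·15² = 4·1 + 27·225 ≡ 10 (mod 17). Nonzero ⇒ E is nonsingular.
For each x ∈ F_17, compute rhs = x³ + 1·x + 15 mod 17, then count y ∈ F_17 with y² ≡ rhs.
  x = 0: rhs = 15, matching y values: 7, 10 (2 points).
  x = 1: rhs = 0, matching y values: 0 (1 points).
  x = 2: rhs = 8, matching y values: 5, 12 (2 points).
  x = 3: rhs = 11, matching y values: none (0 points).
  x = 4: rhs = 15, matching y values: 7, 10 (2 points).
  x = 5: rhs = 9, matching y values: 3, 14 (2 points).
  x = 6: rhs = 16, matching y values: 4, 13 (2 points).
  x = 7: rhs = 8, matching y values: 5, 12 (2 points).
  x = 8: rhs = 8, matching y values: 5, 12 (2 points).
  x = 9: rhs = 5, matching y values: none (0 points).
  x = 10: rhs = 5, matching y values: none (0 points).
  x = 11: rhs = 14, matching y values: none (0 points).
  x = 12: rhs = 4, matching y values: 2, 15 (2 points).
  x = 13: rhs = 15, matching y values: 7, 10 (2 points).
  x = 14: rhs = 2, matching y values: 6, 11 (2 points).
  x = 15: rhs = 5, matching y values: none (0 points).
  x = 16: rhs = 13, matching y values: 8, 9 (2 points).
Total affine count: 23.
Full point count |E(F_17)| = 23 + 1 = 24.
Hasse bound: |24 − (17+1)| = |6| = 6 ≤ 2√17 ≈ 8.2462 ✓.


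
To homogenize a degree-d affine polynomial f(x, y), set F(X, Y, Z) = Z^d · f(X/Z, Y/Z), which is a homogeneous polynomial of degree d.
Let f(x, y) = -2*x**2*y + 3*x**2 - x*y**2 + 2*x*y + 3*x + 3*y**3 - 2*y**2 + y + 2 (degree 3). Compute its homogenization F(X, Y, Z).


F(X, Y, Z) = -2*X**2*Y + 3*X**2*Z - X*Y**2 + 2*X*Y*Z + 3*X*Z**2 + 3*Y**3 - 2*Y**2*Z + Y*Z**2 + 2*Z**3

deg(f) = 3.
Substitute x = X/Z, y = Y/Z into f, then multiply by Z^3.
  monomial -2·x^2·y^1 ↦ -2·X^2·Y^1·Z^0.
  monomial 3·x^2·y^0 ↦ 3·X^2·Y^0·Z^1.
  monomial -1·x^1·y^2 ↦ -1·X^1·Y^2·Z^0.
  monomial 2·x^1·y^1 ↦ 2·X^1·Y^1·Z^1.
  monomial 3·x^1·y^0 ↦ 3·X^1·Y^0·Z^2.
  monomial 3·x^0·y^3 ↦ 3·X^0·Y^3·Z^0.
  monomial -2·x^0·y^2 ↦ -2·X^0·Y^2·Z^1.
  monomial 1·x^0·y^1 ↦ 1·X^0·Y^1·Z^2.
  monomial 2·x^0·y^0 ↦ 2·X^0·Y^0·Z^3.
Collecting: F(X, Y, Z) = -2*X**2*Y + 3*X**2*Z - X*Y**2 + 2*X*Y*Z + 3*X*Z**2 + 3*Y**3 - 2*Y**2*Z + Y*Z**2 + 2*Z**3.


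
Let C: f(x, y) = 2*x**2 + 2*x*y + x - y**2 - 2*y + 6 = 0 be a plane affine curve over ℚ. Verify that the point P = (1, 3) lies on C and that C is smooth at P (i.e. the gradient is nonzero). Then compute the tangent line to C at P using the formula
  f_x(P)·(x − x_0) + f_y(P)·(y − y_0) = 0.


Tangent line at P: 11*x - 6*y + 7 = 0.

Step 1: f(1, 3) = 0, so P lies on C.
Step 2: partial derivatives
  f_x(x, y) = 4*x + 2*y + 1, f_y(x, y) = 2*x - 2*y - 2.
  f_x(P) = 11, f_y(P) = -6 (gradient nonzero, so P is smooth).
Step 3: tangent line at P: 11·(x − 1) + -6·(y − 3) = 0.
Expanding: 11*x - 6*y + 7 = 0.


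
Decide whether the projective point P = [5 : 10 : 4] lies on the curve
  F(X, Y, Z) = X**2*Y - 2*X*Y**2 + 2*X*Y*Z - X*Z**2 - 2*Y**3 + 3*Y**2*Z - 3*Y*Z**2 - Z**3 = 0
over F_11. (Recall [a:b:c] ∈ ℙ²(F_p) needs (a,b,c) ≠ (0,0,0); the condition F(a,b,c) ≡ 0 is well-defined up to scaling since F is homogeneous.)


F(5,10,4) ≡ 8 (mod 11); P is NOT on the curve.

Evaluate F(5, 10, 4) term-by-term (mod 11).
  X**2*Y ↦ 1·25·10·1 = 250
  -2*X*Y**2 ↦ -2·5·100·1 = -1000
  2*X*Y*Z ↦ 2·5·10·4 = 400
  -X*Z**2 ↦ -1·5·1·16 = -80
  -2*Y**3 ↦ -2·1·1000·1 = -2000
  3*Y**2*Z ↦ 3·1·100·4 = 1200
  -3*Y*Z**2 ↦ -3·1·10·16 = -480
  -Z**3 ↦ -1·1·1·64 = -64
Sum: F(5, 10, 4) = (250) + (-1000) + (400) + (-80) + (-2000) + (1200) + (-480) + (-64) = -1774.
Reducing mod 11: -1774 ≡ 8 (mod 11).
Since F(a, b, c) ≡ 8 ≠ 0 (mod 11), P does NOT lie on the curve.


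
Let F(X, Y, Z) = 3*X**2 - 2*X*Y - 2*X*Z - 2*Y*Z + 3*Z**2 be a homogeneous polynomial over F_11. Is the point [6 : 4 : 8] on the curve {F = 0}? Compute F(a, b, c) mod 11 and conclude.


F(6,4,8) ≡ 4 (mod 11); P is NOT on the curve.

Evaluate F(6, 4, 8) term-by-term (mod 11).
  3*X**2 ↦ 3·36·1·1 = 108
  -2*X*Y ↦ -2·6·4·1 = -48
  -2*X*Z ↦ -2·6·1·8 = -96
  -2*Y*Z ↦ -2·1·4·8 = -64
  3*Z**2 ↦ 3·1·1·64 = 192
Sum: F(6, 4, 8) = (108) + (-48) + (-96) + (-64) + (192) = 92.
Reducing mod 11: 92 ≡ 4 (mod 11).
Since F(a, b, c) ≡ 4 ≠ 0 (mod 11), P does NOT lie on the curve.


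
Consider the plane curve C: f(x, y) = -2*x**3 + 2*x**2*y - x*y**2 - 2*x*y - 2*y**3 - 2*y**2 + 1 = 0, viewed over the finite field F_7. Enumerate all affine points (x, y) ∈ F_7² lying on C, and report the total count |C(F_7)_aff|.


Affine F_7-points: {(2, 6), (4, 2), (5, 4), (5, 6), (6, 5), (6, 6)}; count = 6.

For each of the 49 pairs (x, y) ∈ F_7², evaluate f(x, y) mod 7. Record the zeros.
  x = 0: [0↦1, 1↦4, 2↦5, 3↦6, 4↦2, 5↦2, 6↦1]  zeros at y ∈ ∅
  x = 1: [0↦6, 1↦1, 2↦6, 3↦2, 4↦5, 5↦3, 6↦5]  zeros at y ∈ ∅
  x = 2: [0↦6, 1↦4, 2↦3, 3↦5, 4↦5, 5↦5, 6↦0]  zeros at y ∈ {6}
  x = 3: [0↦3, 1↦1, 2↦5, 3↦3, 4↦4, 5↦3, 6↦2]  zeros at y ∈ ∅
  x = 4: [0↦6, 1↦1, 2↦0, 3↦5, 4↦4, 5↦6, 6↦6]  zeros at y ∈ {2}
  x = 5: [0↦3, 1↦6, 2↦4, 3↦6, 4↦0, 5↦2, 6↦0]  zeros at y ∈ {4, 6}
  x = 6: [0↦3, 1↦4, 2↦5, 3↦1, 4↦1, 5↦0, 6↦0]  zeros at y ∈ {5, 6}
Collecting zeros: affine points = {(2, 6), (4, 2), (5, 4), (5, 6), (6, 5), (6, 6)}.
Total count |C(F_7)_aff| = 6.


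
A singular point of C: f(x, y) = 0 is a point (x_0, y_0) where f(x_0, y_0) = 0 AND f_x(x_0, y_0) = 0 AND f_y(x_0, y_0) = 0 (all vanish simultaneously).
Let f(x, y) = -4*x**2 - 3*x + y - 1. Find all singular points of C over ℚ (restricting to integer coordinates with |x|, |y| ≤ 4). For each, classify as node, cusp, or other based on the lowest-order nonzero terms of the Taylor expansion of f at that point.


No singular points in the scanned grid; C is smooth there.

Compute partial derivatives:
  f_x = -8*x - 3.
  f_y = 1.
f_y = 1 is a nonzero constant, so f_y never vanishes: no point (x, y) can satisfy f = f_x = f_y = 0. In particular no (x, y) ∈ {−4, ..., 4}² is singular; the curve is smooth.


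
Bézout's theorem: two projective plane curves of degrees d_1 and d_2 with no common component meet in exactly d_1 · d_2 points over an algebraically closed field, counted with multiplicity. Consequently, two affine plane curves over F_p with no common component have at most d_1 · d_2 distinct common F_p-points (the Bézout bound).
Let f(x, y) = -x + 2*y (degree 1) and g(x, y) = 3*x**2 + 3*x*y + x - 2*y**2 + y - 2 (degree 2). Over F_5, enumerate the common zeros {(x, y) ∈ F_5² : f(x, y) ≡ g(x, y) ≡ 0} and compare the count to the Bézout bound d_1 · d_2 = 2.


Common zeros: ∅; count = 0; Bézout bound = 2.

deg(f) = 1, deg(g) = 2, so Bézout bound = 2.
Scan x ∈ F_5. For each x, list the y ∈ F_5 with f(x, y) ≡ 0 and those with g(x, y) ≡ 0 (mod 5); the common zeros in that column are the intersection.
  x = 0: f ≡ 0 at y ∈ {0}; g ≡ 0 at y ∈ {4}; common: ∅.
  x = 1: f ≡ 0 at y ∈ {3}; g ≡ 0 at y ∈ ∅; common: ∅.
  x = 2: f ≡ 0 at y ∈ {1}; g ≡ 0 at y ∈ {3}; common: ∅.
  x = 3: f ≡ 0 at y ∈ {4}; g ≡ 0 at y ∈ {2, 3}; common: ∅.
  x = 4: f ≡ 0 at y ∈ {2}; g ≡ 0 at y ∈ {0, 4}; common: ∅.
Collecting: common zeros = ∅, so the count is 0.
Comparison with the Bézout bound: 0 ≤ 2 = deg(f)·deg(g), as expected for curves with no common component (the affine F_5-count falls short of the bound because intersections may lie at infinity, over extension fields, or carry multiplicity).


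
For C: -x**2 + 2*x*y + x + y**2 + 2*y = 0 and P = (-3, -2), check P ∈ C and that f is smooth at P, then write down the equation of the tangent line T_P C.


Tangent line at P: 3*x - 8*y - 7 = 0.

Step 1: f(-3, -2) = 0, so P lies on C.
Step 2: partial derivatives
  f_x(x, y) = -2*x + 2*y + 1, f_y(x, y) = 2*x + 2*y + 2.
  f_x(P) = 3, f_y(P) = -8 (gradient nonzero, so P is smooth).
Step 3: tangent line at P: 3·(x − -3) + -8·(y − -2) = 0.
Expanding: 3*x - 8*y - 7 = 0.


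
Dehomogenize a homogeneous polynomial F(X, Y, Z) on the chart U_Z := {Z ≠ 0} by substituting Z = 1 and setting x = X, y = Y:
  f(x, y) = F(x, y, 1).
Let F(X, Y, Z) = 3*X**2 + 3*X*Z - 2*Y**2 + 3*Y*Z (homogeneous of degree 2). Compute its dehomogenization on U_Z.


f(x, y) = 3*x**2 + 3*x - 2*y**2 + 3*y

On U_Z we set Z = 1. Each monomial c·X^i·Y^j·Z^k in F becomes c·x^i·y^j·1^k = c·x^i·y^j.
Substituting Z = 1: F(X, Y, 1) = 3*x**2 + 3*x - 2*y**2 + 3*y.
Note: deg(f) ≤ deg(F) = 2; strict inequality happens when F is divisible by Z (lost terms).


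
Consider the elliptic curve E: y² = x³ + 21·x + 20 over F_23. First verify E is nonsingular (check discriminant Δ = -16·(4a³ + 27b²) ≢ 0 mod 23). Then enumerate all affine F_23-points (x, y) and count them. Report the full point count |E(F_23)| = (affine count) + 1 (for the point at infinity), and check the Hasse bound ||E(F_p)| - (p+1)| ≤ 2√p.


Affine points = {(2, 1), (2, 22), (3, 8), (3, 15), (7, 2), (7, 21), (9, 8), (9, 15), (11, 8), (11, 15), (13, 11), (13, 12), (16, 6), (16, 17), (17, 0), (21, 4), (21, 19)}; affine count = 17; |E(F_23)| = 18.

Discriminant check: Δ ∝ 4a³ + 27b² = 4·21³ + 27·20² = 4·9261 + 27·400 ≡ 4 (mod 23). Nonzero ⇒ E is nonsingular.
For each x ∈ F_23, compute rhs = x³ + 21·x + 20 mod 23, then count y ∈ F_23 with y² ≡ rhs.
  x = 0: rhs = 20, matching y values: none (0 points).
  x = 1: rhs = 19, matching y values: none (0 points).
  x = 2: rhs = 1, matching y values: 1, 22 (2 points).
  x = 3: rhs = 18, matching y values: 8, 15 (2 points).
  x = 4: rhs = 7, matching y values: none (0 points).
  x = 5: rhs = 20, matching y values: none (0 points).
  x = 6: rhs = 17, matching y values: none (0 points).
  x = 7: rhs = 4, matching y values: 2, 21 (2 points).
  x = 8: rhs = 10, matching y values: none (0 points).
  x = 9: rhs = 18, matching y values: 8, 15 (2 points).
  x = 10: rhs = 11, matching y values: none (0 points).
  x = 11: rhs = 18, matching y values: 8, 15 (2 points).
  x = 12: rhs = 22, matching y values: none (0 points).
  x = 13: rhs = 6, matching y values: 11, 12 (2 points).
  x = 14: rhs = 22, matching y values: none (0 points).
  x = 15: rhs = 7, matching y values: none (0 points).
  x = 16: rhs = 13, matching y values: 6, 17 (2 points).
  x = 17: rhs = 0, matching y values: 0 (1 points).
  x = 18: rhs = 20, matching y values: none (0 points).
  x = 19: rhs = 10, matching y values: none (0 points).
  x = 20: rhs = 22, matching y values: none (0 points).
  x = 21: rhs = 16, matching y values: 4, 19 (2 points).
  x = 22: rhs = 21, matching y values: none (0 points).
Total affine count: 17.
Full point count |E(F_23)| = 17 + 1 = 18.
Hasse bound: |18 − (23+1)| = |-6| = 6 ≤ 2√23 ≈ 9.5917 ✓.


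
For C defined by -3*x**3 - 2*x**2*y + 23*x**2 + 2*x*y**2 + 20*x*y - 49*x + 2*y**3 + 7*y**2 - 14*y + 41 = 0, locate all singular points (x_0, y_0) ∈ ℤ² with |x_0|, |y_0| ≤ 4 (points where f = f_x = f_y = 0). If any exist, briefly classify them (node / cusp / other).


Singular points: {(3, -2)}; classification: cusp.

Compute partial derivatives:
  f_x = -9*x**2 - 4*x*y + 46*x + 2*y**2 + 20*y - 49.
  f_y = -2*x**2 + 4*x*y + 20*x + 6*y**2 + 14*y - 14.
Scan x_0 ∈ {−4, ..., 4}. For each x_0, f_y(x_0, y) is a polynomial in y; find its integer roots y ∈ {−4, ..., 4}, then test f_x and f at those candidates.
  x = -4: f_y(-4, y) = 6*y**2 - 2*y - 126; no integer root y with |y| ≤ 4.
  x = -3: f_y(-3, y) = 6*y**2 + 2*y - 92; no integer root y with |y| ≤ 4.
  x = -2: f_y(-2, y) = 6*y**2 + 6*y - 62; no integer root y with |y| ≤ 4.
  x = -1: f_y(-1, y) = 6*y**2 + 10*y - 36; no integer root y with |y| ≤ 4.
  x = 0: f_y(0, y) = 6*y**2 + 14*y - 14; no integer root y with |y| ≤ 4.
  x = 1: f_y(1, y) = 6*y**2 + 18*y + 4; no integer root y with |y| ≤ 4.
  x = 2: f_y(2, y) = 6*y**2 + 22*y + 18; no integer root y with |y| ≤ 4.
  x = 3: f_y(3, y) = 6*y**2 + 26*y + 28; vanishes at y ∈ {-2}. (3, -2): f_x = 0, f = 0 — SINGULAR.
  x = 4: f_y(4, y) = 6*y**2 + 30*y + 34; no integer root y with |y| ≤ 4.
Only singular point on the grid: (3, -2).
Classify: substitute x = 3 + u, y = -2 + v and expand: f = -3*u**3 - 2*u**2*v + 2*u*v**2 + 2*v**3 + v**2.
No constant or linear terms (consistent with a singular point). Quadratic part: v**2. Cubic part: -3*u**3 - 2*u**2*v + 2*u*v**2 + 2*v**3.
The quadratic part v**2 is a perfect square, so there is a single (double) tangent line v = 0, i.e. y = -2. Restricting the cubic part to that line (v = 0) leaves -3*u**3 ≠ 0, so f is not divisible by v and the branch is v² ≈ 3*u**3 to lowest order — this is a cusp.
Classification: cusp.


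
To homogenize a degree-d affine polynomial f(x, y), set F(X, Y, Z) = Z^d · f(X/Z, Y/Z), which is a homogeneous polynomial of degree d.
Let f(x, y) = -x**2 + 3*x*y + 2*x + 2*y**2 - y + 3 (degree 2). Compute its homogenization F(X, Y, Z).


F(X, Y, Z) = -X**2 + 3*X*Y + 2*X*Z + 2*Y**2 - Y*Z + 3*Z**2

deg(f) = 2.
Substitute x = X/Z, y = Y/Z into f, then multiply by Z^2.
  monomial -1·x^2·y^0 ↦ -1·X^2·Y^0·Z^0.
  monomial 3·x^1·y^1 ↦ 3·X^1·Y^1·Z^0.
  monomial 2·x^1·y^0 ↦ 2·X^1·Y^0·Z^1.
  monomial 2·x^0·y^2 ↦ 2·X^0·Y^2·Z^0.
  monomial -1·x^0·y^1 ↦ -1·X^0·Y^1·Z^1.
  monomial 3·x^0·y^0 ↦ 3·X^0·Y^0·Z^2.
Collecting: F(X, Y, Z) = -X**2 + 3*X*Y + 2*X*Z + 2*Y**2 - Y*Z + 3*Z**2.


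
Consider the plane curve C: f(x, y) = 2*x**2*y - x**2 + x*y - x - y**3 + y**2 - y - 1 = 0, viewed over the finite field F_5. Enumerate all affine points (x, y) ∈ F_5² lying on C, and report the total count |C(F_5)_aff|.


Affine F_5-points: {(1, 3), (4, 2)}; count = 2.

For each of the 25 pairs (x, y) ∈ F_5², evaluate f(x, y) mod 5. Record the zeros.
  x = 0: [0↦4, 1↦3, 2↦3, 3↦3, 4↦2]  zeros at y ∈ ∅
  x = 1: [0↦2, 1↦4, 2↦2, 3↦0, 4↦2]  zeros at y ∈ {3}
  x = 2: [0↦3, 1↦2, 2↦2, 3↦2, 4↦1]  zeros at y ∈ ∅
  x = 3: [0↦2, 1↦2, 2↦3, 3↦4, 4↦4]  zeros at y ∈ ∅
  x = 4: [0↦4, 1↦4, 2↦0, 3↦1, 4↦1]  zeros at y ∈ {2}
Collecting zeros: affine points = {(1, 3), (4, 2)}.
Total count |C(F_5)_aff| = 2.


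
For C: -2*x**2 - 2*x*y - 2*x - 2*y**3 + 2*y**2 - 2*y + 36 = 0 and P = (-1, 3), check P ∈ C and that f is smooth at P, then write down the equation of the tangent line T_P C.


Tangent line at P: -4*x - 42*y + 122 = 0.

Step 1: f(-1, 3) = 0, so P lies on C.
Step 2: partial derivatives
  f_x(x, y) = -4*x - 2*y - 2, f_y(x, y) = -2*x - 6*y**2 + 4*y - 2.
  f_x(P) = -4, f_y(P) = -42 (gradient nonzero, so P is smooth).
Step 3: tangent line at P: -4·(x − -1) + -42·(y − 3) = 0.
Expanding: -4*x - 42*y + 122 = 0.


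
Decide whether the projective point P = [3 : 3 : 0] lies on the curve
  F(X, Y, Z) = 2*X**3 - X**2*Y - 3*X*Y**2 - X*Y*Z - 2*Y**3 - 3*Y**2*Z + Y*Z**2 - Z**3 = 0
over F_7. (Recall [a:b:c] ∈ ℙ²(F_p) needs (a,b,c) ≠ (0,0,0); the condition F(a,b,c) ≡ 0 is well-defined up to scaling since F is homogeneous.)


F(3,3,0) ≡ 4 (mod 7); P is NOT on the curve.

Evaluate F(3, 3, 0) term-by-term (mod 7).
  2*X**3 ↦ 2·27·1·1 = 54
  -X**2*Y ↦ -1·9·3·1 = -27
  -3*X*Y**2 ↦ -3·3·9·1 = -81
  -X*Y*Z ↦ -1·3·3·0 = 0
  -2*Y**3 ↦ -2·1·27·1 = -54
  -3*Y**2*Z ↦ -3·1·9·0 = 0
  Y*Z**2 ↦ 1·1·3·0 = 0
  -Z**3 ↦ -1·1·1·0 = 0
Sum: F(3, 3, 0) = (54) + (-27) + (-81) + (0) + (-54) + (0) + (0) + (0) = -108.
Reducing mod 7: -108 ≡ 4 (mod 7).
Since F(a, b, c) ≡ 4 ≠ 0 (mod 7), P does NOT lie on the curve.


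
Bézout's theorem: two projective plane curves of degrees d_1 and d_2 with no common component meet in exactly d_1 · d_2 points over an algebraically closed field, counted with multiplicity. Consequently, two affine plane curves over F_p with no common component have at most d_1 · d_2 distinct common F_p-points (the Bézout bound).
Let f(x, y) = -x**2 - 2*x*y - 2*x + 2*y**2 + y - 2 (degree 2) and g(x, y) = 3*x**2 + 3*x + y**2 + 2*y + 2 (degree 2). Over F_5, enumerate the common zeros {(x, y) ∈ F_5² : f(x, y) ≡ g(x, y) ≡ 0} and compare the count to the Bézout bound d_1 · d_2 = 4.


Common zeros: {(2, 0)}; count = 1; Bézout bound = 4.

deg(f) = 2, deg(g) = 2, so Bézout bound = 4.
Scan x ∈ F_5. For each x, list the y ∈ F_5 with f(x, y) ≡ 0 and those with g(x, y) ≡ 0 (mod 5); the common zeros in that column are the intersection.
  x = 0: f ≡ 0 at y ∈ ∅; g ≡ 0 at y ∈ {1, 2}; common: ∅.
  x = 1: f ≡ 0 at y ∈ {0, 3}; g ≡ 0 at y ∈ ∅; common: ∅.
  x = 2: f ≡ 0 at y ∈ {0, 4}; g ≡ 0 at y ∈ {0, 3}; common: {0}.
  x = 3: f ≡ 0 at y ∈ {1, 4}; g ≡ 0 at y ∈ ∅; common: ∅.
  x = 4: f ≡ 0 at y ∈ ∅; g ≡ 0 at y ∈ {1, 2}; common: ∅.
Collecting: common zeros = {(2, 0)}, so the count is 1.
Comparison with the Bézout bound: 1 ≤ 4 = deg(f)·deg(g), as expected for curves with no common component (the affine F_5-count falls short of the bound because intersections may lie at infinity, over extension fields, or carry multiplicity).


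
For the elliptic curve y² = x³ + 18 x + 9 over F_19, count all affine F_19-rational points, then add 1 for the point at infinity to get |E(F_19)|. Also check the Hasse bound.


Affine points = {(0, 3), (0, 16), (1, 3), (1, 16), (8, 0), (9, 8), (9, 11), (10, 7), (10, 12), (15, 5), (15, 14), (16, 2), (16, 17), (18, 3), (18, 16)}; affine count = 15; |E(F_19)| = 16.

Discriminant check: Δ ∝ 4a³ + 27b² = 4·18³ + 27·9² = 4·5832 + 27·81 ≡ 17 (mod 19). Nonzero ⇒ E is nonsingular.
For each x ∈ F_19, compute rhs = x³ + 18·x + 9 mod 19, then count y ∈ F_19 with y² ≡ rhs.
  x = 0: rhs = 9, matching y values: 3, 16 (2 points).
  x = 1: rhs = 9, matching y values: 3, 16 (2 points).
  x = 2: rhs = 15, matching y values: none (0 points).
  x = 3: rhs = 14, matching y values: none (0 points).
  x = 4: rhs = 12, matching y values: none (0 points).
  x = 5: rhs = 15, matching y values: none (0 points).
  x = 6: rhs = 10, matching y values: none (0 points).
  x = 7: rhs = 3, matching y values: none (0 points).
  x = 8: rhs = 0, matching y values: 0 (1 points).
  x = 9: rhs = 7, matching y values: 8, 11 (2 points).
  x = 10: rhs = 11, matching y values: 7, 12 (2 points).
  x = 11: rhs = 18, matching y values: none (0 points).
  x = 12: rhs = 15, matching y values: none (0 points).
  x = 13: rhs = 8, matching y values: none (0 points).
  x = 14: rhs = 3, matching y values: none (0 points).
  x = 15: rhs = 6, matching y values: 5, 14 (2 points).
  x = 16: rhs = 4, matching y values: 2, 17 (2 points).
  x = 17: rhs = 3, matching y values: none (0 points).
  x = 18: rhs = 9, matching y values: 3, 16 (2 points).
Total affine count: 15.
Full point count |E(F_19)| = 15 + 1 = 16.
Hasse bound: |16 − (19+1)| = |-4| = 4 ≤ 2√19 ≈ 8.7178 ✓.


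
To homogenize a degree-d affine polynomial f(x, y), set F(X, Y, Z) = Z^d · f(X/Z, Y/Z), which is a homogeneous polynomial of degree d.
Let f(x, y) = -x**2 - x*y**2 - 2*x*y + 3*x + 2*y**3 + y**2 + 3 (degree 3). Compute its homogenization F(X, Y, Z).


F(X, Y, Z) = -X**2*Z - X*Y**2 - 2*X*Y*Z + 3*X*Z**2 + 2*Y**3 + Y**2*Z + 3*Z**3

deg(f) = 3.
Substitute x = X/Z, y = Y/Z into f, then multiply by Z^3.
  monomial -1·x^2·y^0 ↦ -1·X^2·Y^0·Z^1.
  monomial -1·x^1·y^2 ↦ -1·X^1·Y^2·Z^0.
  monomial -2·x^1·y^1 ↦ -2·X^1·Y^1·Z^1.
  monomial 3·x^1·y^0 ↦ 3·X^1·Y^0·Z^2.
  monomial 2·x^0·y^3 ↦ 2·X^0·Y^3·Z^0.
  monomial 1·x^0·y^2 ↦ 1·X^0·Y^2·Z^1.
  monomial 3·x^0·y^0 ↦ 3·X^0·Y^0·Z^3.
Collecting: F(X, Y, Z) = -X**2*Z - X*Y**2 - 2*X*Y*Z + 3*X*Z**2 + 2*Y**3 + Y**2*Z + 3*Z**3.


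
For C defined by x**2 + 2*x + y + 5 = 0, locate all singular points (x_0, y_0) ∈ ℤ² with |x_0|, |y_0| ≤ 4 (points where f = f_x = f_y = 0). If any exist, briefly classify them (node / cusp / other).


No singular points in the scanned grid; C is smooth there.

Compute partial derivatives:
  f_x = 2*x + 2.
  f_y = 1.
f_y = 1 is a nonzero constant, so f_y never vanishes: no point (x, y) can satisfy f = f_x = f_y = 0. In particular no (x, y) ∈ {−4, ..., 4}² is singular; the curve is smooth.


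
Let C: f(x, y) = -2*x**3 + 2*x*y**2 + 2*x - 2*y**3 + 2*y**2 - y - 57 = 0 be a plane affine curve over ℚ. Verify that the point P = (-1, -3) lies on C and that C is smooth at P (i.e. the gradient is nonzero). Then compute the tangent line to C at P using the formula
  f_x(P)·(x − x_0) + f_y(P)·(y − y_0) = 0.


Tangent line at P: 14*x - 55*y - 151 = 0.

Step 1: f(-1, -3) = 0, so P lies on C.
Step 2: partial derivatives
  f_x(x, y) = -6*x**2 + 2*y**2 + 2, f_y(x, y) = 4*x*y - 6*y**2 + 4*y - 1.
  f_x(P) = 14, f_y(P) = -55 (gradient nonzero, so P is smooth).
Step 3: tangent line at P: 14·(x − -1) + -55·(y − -3) = 0.
Expanding: 14*x - 55*y - 151 = 0.


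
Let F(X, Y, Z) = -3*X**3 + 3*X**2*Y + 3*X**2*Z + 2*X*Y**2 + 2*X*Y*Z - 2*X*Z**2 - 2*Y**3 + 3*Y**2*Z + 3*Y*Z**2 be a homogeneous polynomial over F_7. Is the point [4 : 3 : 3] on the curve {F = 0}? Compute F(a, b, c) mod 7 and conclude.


F(4,3,3) ≡ 3 (mod 7); P is NOT on the curve.

Evaluate F(4, 3, 3) term-by-term (mod 7).
  -3*X**3 ↦ -3·64·1·1 = -192
  3*X**2*Y ↦ 3·16·3·1 = 144
  3*X**2*Z ↦ 3·16·1·3 = 144
  2*X*Y**2 ↦ 2·4·9·1 = 72
  2*X*Y*Z ↦ 2·4·3·3 = 72
  -2*X*Z**2 ↦ -2·4·1·9 = -72
  -2*Y**3 ↦ -2·1·27·1 = -54
  3*Y**2*Z ↦ 3·1·9·3 = 81
  3*Y*Z**2 ↦ 3·1·3·9 = 81
Sum: F(4, 3, 3) = (-192) + (144) + (144) + (72) + (72) + (-72) + (-54) + (81) + (81) = 276.
Reducing mod 7: 276 ≡ 3 (mod 7).
Since F(a, b, c) ≡ 3 ≠ 0 (mod 7), P does NOT lie on the curve.


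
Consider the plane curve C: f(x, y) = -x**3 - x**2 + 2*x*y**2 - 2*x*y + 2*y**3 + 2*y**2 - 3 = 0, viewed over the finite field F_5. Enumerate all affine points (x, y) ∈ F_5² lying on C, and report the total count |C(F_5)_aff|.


Affine F_5-points: {(1, 0), (2, 0), (3, 1)}; count = 3.

For each of the 25 pairs (x, y) ∈ F_5², evaluate f(x, y) mod 5. Record the zeros.
  x = 0: [0↦2, 1↦1, 2↦1, 3↦4, 4↦2]  zeros at y ∈ ∅
  x = 1: [0↦0, 1↦4, 2↦3, 3↦4, 4↦4]  zeros at y ∈ {0}
  x = 2: [0↦0, 1↦4, 2↦2, 3↦1, 4↦3]  zeros at y ∈ {0}
  x = 3: [0↦1, 1↦0, 2↦2, 3↦4, 4↦3]  zeros at y ∈ {1}
  x = 4: [0↦2, 1↦1, 2↦2, 3↦2, 4↦3]  zeros at y ∈ ∅
Collecting zeros: affine points = {(1, 0), (2, 0), (3, 1)}.
Total count |C(F_5)_aff| = 3.


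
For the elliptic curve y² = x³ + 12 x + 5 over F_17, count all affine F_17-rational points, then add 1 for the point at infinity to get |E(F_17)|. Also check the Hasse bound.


Affine points = {(1, 1), (1, 16), (3, 0), (4, 7), (4, 10), (6, 2), (6, 15), (8, 1), (8, 16), (9, 3), (9, 14), (16, 3), (16, 14)}; affine count = 13; |E(F_17)| = 14.

Discriminant check: Δ ∝ 4a³ + 27b² = 4·12³ + 27·5² = 4·1728 + 27·25 ≡ 5 (mod 17). Nonzero ⇒ E is nonsingular.
For each x ∈ F_17, compute rhs = x³ + 12·x + 5 mod 17, then count y ∈ F_17 with y² ≡ rhs.
  x = 0: rhs = 5, matching y values: none (0 points).
  x = 1: rhs = 1, matching y values: 1, 16 (2 points).
  x = 2: rhs = 3, matching y values: none (0 points).
  x = 3: rhs = 0, matching y values: 0 (1 points).
  x = 4: rhs = 15, matching y values: 7, 10 (2 points).
  x = 5: rhs = 3, matching y values: none (0 points).
  x = 6: rhs = 4, matching y values: 2, 15 (2 points).
  x = 7: rhs = 7, matching y values: none (0 points).
  x = 8: rhs = 1, matching y values: 1, 16 (2 points).
  x = 9: rhs = 9, matching y values: 3, 14 (2 points).
  x = 10: rhs = 3, matching y values: none (0 points).
  x = 11: rhs = 6, matching y values: none (0 points).
  x = 12: rhs = 7, matching y values: none (0 points).
  x = 13: rhs = 12, matching y values: none (0 points).
  x = 14: rhs = 10, matching y values: none (0 points).
  x = 15: rhs = 7, matching y values: none (0 points).
  x = 16: rhs = 9, matching y values: 3, 14 (2 points).
Total affine count: 13.
Full point count |E(F_17)| = 13 + 1 = 14.
Hasse bound: |14 − (17+1)| = |-4| = 4 ≤ 2√17 ≈ 8.2462 ✓.


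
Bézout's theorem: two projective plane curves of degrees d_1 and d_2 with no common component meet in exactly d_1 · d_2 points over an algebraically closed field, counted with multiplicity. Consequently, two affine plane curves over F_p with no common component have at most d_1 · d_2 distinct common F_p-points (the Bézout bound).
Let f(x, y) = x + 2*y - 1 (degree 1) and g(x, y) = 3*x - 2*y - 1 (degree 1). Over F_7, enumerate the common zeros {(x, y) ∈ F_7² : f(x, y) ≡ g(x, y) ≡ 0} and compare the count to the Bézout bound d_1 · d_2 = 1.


Common zeros: {(4, 2)}; count = 1; Bézout bound = 1.

deg(f) = 1, deg(g) = 1, so Bézout bound = 1.
Scan x ∈ F_7. For each x, list the y ∈ F_7 with f(x, y) ≡ 0 and those with g(x, y) ≡ 0 (mod 7); the common zeros in that column are the intersection.
  x = 0: f ≡ 0 at y ∈ {4}; g ≡ 0 at y ∈ {3}; common: ∅.
  x = 1: f ≡ 0 at y ∈ {0}; g ≡ 0 at y ∈ {1}; common: ∅.
  x = 2: f ≡ 0 at y ∈ {3}; g ≡ 0 at y ∈ {6}; common: ∅.
  x = 3: f ≡ 0 at y ∈ {6}; g ≡ 0 at y ∈ {4}; common: ∅.
  x = 4: f ≡ 0 at y ∈ {2}; g ≡ 0 at y ∈ {2}; common: {2}.
  x = 5: f ≡ 0 at y ∈ {5}; g ≡ 0 at y ∈ {0}; common: ∅.
  x = 6: f ≡ 0 at y ∈ {1}; g ≡ 0 at y ∈ {5}; common: ∅.
Collecting: common zeros = {(4, 2)}, so the count is 1.
Comparison with the Bézout bound: 1 ≤ 1 = deg(f)·deg(g), as expected for curves with no common component (the bound is attained).


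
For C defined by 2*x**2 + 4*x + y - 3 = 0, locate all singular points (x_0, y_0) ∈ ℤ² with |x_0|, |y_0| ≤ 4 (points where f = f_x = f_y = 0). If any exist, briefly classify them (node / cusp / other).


No singular points in the scanned grid; C is smooth there.

Compute partial derivatives:
  f_x = 4*x + 4.
  f_y = 1.
f_y = 1 is a nonzero constant, so f_y never vanishes: no point (x, y) can satisfy f = f_x = f_y = 0. In particular no (x, y) ∈ {−4, ..., 4}² is singular; the curve is smooth.


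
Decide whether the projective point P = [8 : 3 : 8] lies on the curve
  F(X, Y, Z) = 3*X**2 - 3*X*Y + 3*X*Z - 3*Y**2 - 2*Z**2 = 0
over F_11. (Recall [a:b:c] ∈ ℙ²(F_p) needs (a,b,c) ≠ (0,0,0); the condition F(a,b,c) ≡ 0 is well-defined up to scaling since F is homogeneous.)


F(8,3,8) ≡ 3 (mod 11); P is NOT on the curve.

Evaluate F(8, 3, 8) term-by-term (mod 11).
  3*X**2 ↦ 3·64·1·1 = 192
  -3*X*Y ↦ -3·8·3·1 = -72
  3*X*Z ↦ 3·8·1·8 = 192
  -3*Y**2 ↦ -3·1·9·1 = -27
  -2*Z**2 ↦ -2·1·1·64 = -128
Sum: F(8, 3, 8) = (192) + (-72) + (192) + (-27) + (-128) = 157.
Reducing mod 11: 157 ≡ 3 (mod 11).
Since F(a, b, c) ≡ 3 ≠ 0 (mod 11), P does NOT lie on the curve.


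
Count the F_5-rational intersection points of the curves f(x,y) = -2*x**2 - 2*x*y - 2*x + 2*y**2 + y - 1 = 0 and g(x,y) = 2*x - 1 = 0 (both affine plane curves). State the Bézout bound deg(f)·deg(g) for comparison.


Common zeros: {(3, 0)}; count = 1; Bézout bound = 2.

deg(f) = 2, deg(g) = 1, so Bézout bound = 2.
Scan x ∈ F_5. For each x, list the y ∈ F_5 with f(x, y) ≡ 0 and those with g(x, y) ≡ 0 (mod 5); the common zeros in that column are the intersection.
  x = 0: f ≡ 0 at y ∈ {3, 4}; g ≡ 0 at y ∈ ∅; common: ∅.
  x = 1: f ≡ 0 at y ∈ {0, 3}; g ≡ 0 at y ∈ ∅; common: ∅.
  x = 2: f ≡ 0 at y ∈ ∅; g ≡ 0 at y ∈ ∅; common: ∅.
  x = 3: f ≡ 0 at y ∈ {0}; g ≡ 0 at y ∈ {0, 1, 2, 3, 4}; common: {0}.
  x = 4: f ≡ 0 at y ∈ ∅; g ≡ 0 at y ∈ ∅; common: ∅.
Collecting: common zeros = {(3, 0)}, so the count is 1.
Comparison with the Bézout bound: 1 ≤ 2 = deg(f)·deg(g), as expected for curves with no common component (the affine F_5-count falls short of the bound because intersections may lie at infinity, over extension fields, or carry multiplicity).


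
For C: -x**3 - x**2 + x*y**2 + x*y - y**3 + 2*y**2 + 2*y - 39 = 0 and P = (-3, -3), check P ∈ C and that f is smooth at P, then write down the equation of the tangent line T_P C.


Tangent line at P: -15*x - 22*y - 111 = 0.

Step 1: f(-3, -3) = 0, so P lies on C.
Step 2: partial derivatives
  f_x(x, y) = -3*x**2 - 2*x + y**2 + y, f_y(x, y) = 2*x*y + x - 3*y**2 + 4*y + 2.
  f_x(P) = -15, f_y(P) = -22 (gradient nonzero, so P is smooth).
Step 3: tangent line at P: -15·(x − -3) + -22·(y − -3) = 0.
Expanding: -15*x - 22*y - 111 = 0.


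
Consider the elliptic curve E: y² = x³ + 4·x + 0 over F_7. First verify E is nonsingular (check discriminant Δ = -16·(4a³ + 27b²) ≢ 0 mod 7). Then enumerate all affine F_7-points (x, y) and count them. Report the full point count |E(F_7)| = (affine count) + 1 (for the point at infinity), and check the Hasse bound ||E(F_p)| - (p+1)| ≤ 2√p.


Affine points = {(0, 0), (2, 3), (2, 4), (3, 2), (3, 5), (6, 3), (6, 4)}; affine count = 7; |E(F_7)| = 8.

Discriminant check: Δ ∝ 4a³ + 27b² = 4·4³ + 27·0² = 4·64 + 27·0 ≡ 4 (mod 7). Nonzero ⇒ E is nonsingular.
For each x ∈ F_7, compute rhs = x³ + 4·x + 0 mod 7, then count y ∈ F_7 with y² ≡ rhs.
  x = 0: rhs = 0, matching y values: 0 (1 points).
  x = 1: rhs = 5, matching y values: none (0 points).
  x = 2: rhs = 2, matching y values: 3, 4 (2 points).
  x = 3: rhs = 4, matching y values: 2, 5 (2 points).
  x = 4: rhs = 3, matching y values: none (0 points).
  x = 5: rhs = 5, matching y values: none (0 points).
  x = 6: rhs = 2, matching y values: 3, 4 (2 points).
Total affine count: 7.
Full point count |E(F_7)| = 7 + 1 = 8.
Hasse bound: |8 − (7+1)| = |0| = 0 ≤ 2√7 ≈ 5.2915 ✓.


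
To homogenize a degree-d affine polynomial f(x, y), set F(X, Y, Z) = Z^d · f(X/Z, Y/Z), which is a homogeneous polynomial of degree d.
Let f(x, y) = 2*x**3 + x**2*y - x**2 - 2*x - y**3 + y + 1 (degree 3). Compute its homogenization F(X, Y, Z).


F(X, Y, Z) = 2*X**3 + X**2*Y - X**2*Z - 2*X*Z**2 - Y**3 + Y*Z**2 + Z**3

deg(f) = 3.
Substitute x = X/Z, y = Y/Z into f, then multiply by Z^3.
  monomial 2·x^3·y^0 ↦ 2·X^3·Y^0·Z^0.
  monomial 1·x^2·y^1 ↦ 1·X^2·Y^1·Z^0.
  monomial -1·x^2·y^0 ↦ -1·X^2·Y^0·Z^1.
  monomial -2·x^1·y^0 ↦ -2·X^1·Y^0·Z^2.
  monomial -1·x^0·y^3 ↦ -1·X^0·Y^3·Z^0.
  monomial 1·x^0·y^1 ↦ 1·X^0·Y^1·Z^2.
  monomial 1·x^0·y^0 ↦ 1·X^0·Y^0·Z^3.
Collecting: F(X, Y, Z) = 2*X**3 + X**2*Y - X**2*Z - 2*X*Z**2 - Y**3 + Y*Z**2 + Z**3.


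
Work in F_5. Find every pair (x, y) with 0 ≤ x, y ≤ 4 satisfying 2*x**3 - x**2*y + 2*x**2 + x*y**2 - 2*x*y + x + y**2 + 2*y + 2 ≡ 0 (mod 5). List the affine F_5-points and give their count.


Affine F_5-points: {(0, 1), (0, 2), (1, 4), (2, 1), (4, 3)}; count = 5.

For each of the 25 pairs (x, y) ∈ F_5², evaluate f(x, y) mod 5. Record the zeros.
  x = 0: [0↦2, 1↦0, 2↦0, 3↦2, 4↦1]  zeros at y ∈ {1, 2}
  x = 1: [0↦2, 1↦3, 2↦3, 3↦2, 4↦0]  zeros at y ∈ {4}
  x = 2: [0↦3, 1↦0, 2↦3, 3↦2, 4↦2]  zeros at y ∈ {1}
  x = 3: [0↦2, 1↦3, 2↦2, 3↦4, 4↦4]  zeros at y ∈ ∅
  x = 4: [0↦1, 1↦4, 2↦2, 3↦0, 4↦3]  zeros at y ∈ {3}
Collecting zeros: affine points = {(0, 1), (0, 2), (1, 4), (2, 1), (4, 3)}.
Total count |C(F_5)_aff| = 5.


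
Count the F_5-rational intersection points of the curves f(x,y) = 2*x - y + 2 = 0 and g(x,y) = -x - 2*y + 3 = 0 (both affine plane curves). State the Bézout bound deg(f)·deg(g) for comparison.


Common zeros: ∅; count = 0; Bézout bound = 1.

deg(f) = 1, deg(g) = 1, so Bézout bound = 1.
Scan x ∈ F_5. For each x, list the y ∈ F_5 with f(x, y) ≡ 0 and those with g(x, y) ≡ 0 (mod 5); the common zeros in that column are the intersection.
  x = 0: f ≡ 0 at y ∈ {2}; g ≡ 0 at y ∈ {4}; common: ∅.
  x = 1: f ≡ 0 at y ∈ {4}; g ≡ 0 at y ∈ {1}; common: ∅.
  x = 2: f ≡ 0 at y ∈ {1}; g ≡ 0 at y ∈ {3}; common: ∅.
  x = 3: f ≡ 0 at y ∈ {3}; g ≡ 0 at y ∈ {0}; common: ∅.
  x = 4: f ≡ 0 at y ∈ {0}; g ≡ 0 at y ∈ {2}; common: ∅.
Collecting: common zeros = ∅, so the count is 0.
Comparison with the Bézout bound: 0 ≤ 1 = deg(f)·deg(g), as expected for curves with no common component (the affine F_5-count falls short of the bound because intersections may lie at infinity, over extension fields, or carry multiplicity).


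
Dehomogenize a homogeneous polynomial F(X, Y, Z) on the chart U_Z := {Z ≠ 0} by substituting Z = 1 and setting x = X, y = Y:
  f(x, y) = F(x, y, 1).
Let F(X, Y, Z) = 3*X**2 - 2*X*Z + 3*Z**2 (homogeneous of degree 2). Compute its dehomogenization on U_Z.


f(x, y) = 3*x**2 - 2*x + 3

On U_Z we set Z = 1. Each monomial c·X^i·Y^j·Z^k in F becomes c·x^i·y^j·1^k = c·x^i·y^j.
Substituting Z = 1: F(X, Y, 1) = 3*x**2 - 2*x + 3.
Note: deg(f) ≤ deg(F) = 2; strict inequality happens when F is divisible by Z (lost terms).


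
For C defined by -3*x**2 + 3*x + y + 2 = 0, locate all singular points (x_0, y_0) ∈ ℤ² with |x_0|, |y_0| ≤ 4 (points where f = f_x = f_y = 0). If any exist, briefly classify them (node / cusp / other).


No singular points in the scanned grid; C is smooth there.

Compute partial derivatives:
  f_x = 3 - 6*x.
  f_y = 1.
f_y = 1 is a nonzero constant, so f_y never vanishes: no point (x, y) can satisfy f = f_x = f_y = 0. In particular no (x, y) ∈ {−4, ..., 4}² is singular; the curve is smooth.


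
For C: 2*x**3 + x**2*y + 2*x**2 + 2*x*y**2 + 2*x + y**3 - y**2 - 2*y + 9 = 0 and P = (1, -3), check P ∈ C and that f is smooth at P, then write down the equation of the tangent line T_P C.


Tangent line at P: 24*x + 20*y + 36 = 0.

Step 1: f(1, -3) = 0, so P lies on C.
Step 2: partial derivatives
  f_x(x, y) = 6*x**2 + 2*x*y + 4*x + 2*y**2 + 2, f_y(x, y) = x**2 + 4*x*y + 3*y**2 - 2*y - 2.
  f_x(P) = 24, f_y(P) = 20 (gradient nonzero, so P is smooth).
Step 3: tangent line at P: 24·(x − 1) + 20·(y − -3) = 0.
Expanding: 24*x + 20*y + 36 = 0.


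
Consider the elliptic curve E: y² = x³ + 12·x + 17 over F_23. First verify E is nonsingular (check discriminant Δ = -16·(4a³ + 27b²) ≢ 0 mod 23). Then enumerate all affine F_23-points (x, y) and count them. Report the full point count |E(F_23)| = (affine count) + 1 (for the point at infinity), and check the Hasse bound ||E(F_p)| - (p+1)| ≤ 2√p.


Affine points = {(2, 7), (2, 16), (5, 8), (5, 15), (6, 11), (6, 12), (8, 2), (8, 21), (9, 7), (9, 16), (11, 10), (11, 13), (12, 7), (12, 16), (13, 1), (13, 22), (14, 10), (14, 13), (16, 2), (16, 21), (18, 4), (18, 19), (20, 0), (21, 10), (21, 13), (22, 2), (22, 21)}; affine count = 27; |E(F_23)| = 28.

Discriminant check: Δ ∝ 4a³ + 27b² = 4·12³ + 27·17² = 4·1728 + 27·289 ≡ 18 (mod 23). Nonzero ⇒ E is nonsingular.
For each x ∈ F_23, compute rhs = x³ + 12·x + 17 mod 23, then count y ∈ F_23 with y² ≡ rhs.
  x = 0: rhs = 17, matching y values: none (0 points).
  x = 1: rhs = 7, matching y values: none (0 points).
  x = 2: rhs = 3, matching y values: 7, 16 (2 points).
  x = 3: rhs = 11, matching y values: none (0 points).
  x = 4: rhs = 14, matching y values: none (0 points).
  x = 5: rhs = 18, matching y values: 8, 15 (2 points).
  x = 6: rhs = 6, matching y values: 11, 12 (2 points).
  x = 7: rhs = 7, matching y values: none (0 points).
  x = 8: rhs = 4, matching y values: 2, 21 (2 points).
  x = 9: rhs = 3, matching y values: 7, 16 (2 points).
  x = 10: rhs = 10, matching y values: none (0 points).
  x = 11: rhs = 8, matching y values: 10, 13 (2 points).
  x = 12: rhs = 3, matching y values: 7, 16 (2 points).
  x = 13: rhs = 1, matching y values: 1, 22 (2 points).
  x = 14: rhs = 8, matching y values: 10, 13 (2 points).
  x = 15: rhs = 7, matching y values: none (0 points).
  x = 16: rhs = 4, matching y values: 2, 21 (2 points).
  x = 17: rhs = 5, matching y values: none (0 points).
  x = 18: rhs = 16, matching y values: 4, 19 (2 points).
  x = 19: rhs = 20, matching y values: none (0 points).
  x = 20: rhs = 0, matching y values: 0 (1 points).
  x = 21: rhs = 8, matching y values: 10, 13 (2 points).
  x = 22: rhs = 4, matching y values: 2, 21 (2 points).
Total affine count: 27.
Full point count |E(F_23)| = 27 + 1 = 28.
Hasse bound: |28 − (23+1)| = |4| = 4 ≤ 2√23 ≈ 9.5917 ✓.
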